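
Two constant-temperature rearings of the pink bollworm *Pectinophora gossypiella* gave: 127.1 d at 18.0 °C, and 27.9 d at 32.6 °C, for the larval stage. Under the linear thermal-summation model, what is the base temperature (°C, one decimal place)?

13.9 °C

Linear rate model ⇒ the product D·(T − T_b) is constant across temperatures.
127.1·(18.0 − T_b) = 27.9·(32.6 − T_b)
T_b = (127.1·18.0 − 27.9·32.6) / (127.1 − 27.9) = 1378.26 / 99.2 = 13.894 °C ≈ 13.9 °C.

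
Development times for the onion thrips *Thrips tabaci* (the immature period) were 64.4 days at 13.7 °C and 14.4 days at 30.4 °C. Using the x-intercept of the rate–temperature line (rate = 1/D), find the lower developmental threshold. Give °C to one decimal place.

8.9 °C

Equal thermal constants: D₁(T₁ − T_b) = D₂(T₂ − T_b).
64.4·(13.7 − T_b) = 14.4·(30.4 − T_b)
T_b = (64.4·13.7 − 14.4·30.4) / (64.4 − 14.4) = 444.52 / 50.0 = 8.890 °C ≈ 8.9 °C.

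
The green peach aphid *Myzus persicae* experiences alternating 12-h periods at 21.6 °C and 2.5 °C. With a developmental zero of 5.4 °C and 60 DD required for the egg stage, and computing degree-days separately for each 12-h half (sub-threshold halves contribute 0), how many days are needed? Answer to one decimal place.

Day half: max(0, 21.6 − 5.4) × 0.5 = 16.2 × 0.5 = 8.10 DD.
Night half: max(0, 2.5 − 5.4) × 0.5 = 0.0 × 0.5 = 0.00 DD.
Per 24 h: 8.10 DD/day.
Duration = 60 / 8.10 = 7.407 ≈ 7.4 days.

7.4 days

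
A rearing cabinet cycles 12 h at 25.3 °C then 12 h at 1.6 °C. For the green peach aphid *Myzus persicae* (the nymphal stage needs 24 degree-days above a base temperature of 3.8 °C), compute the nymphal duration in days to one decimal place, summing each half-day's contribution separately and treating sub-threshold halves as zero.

Day half: max(0, 25.3 − 3.8) × 0.5 = 21.5 × 0.5 = 10.75 DD.
Night half: max(0, 1.6 − 3.8) × 0.5 = 0.0 × 0.5 = 0.00 DD.
Per 24 h: 10.75 DD/day.
Duration = 24 / 10.75 = 2.233 ≈ 2.2 days.

2.2 days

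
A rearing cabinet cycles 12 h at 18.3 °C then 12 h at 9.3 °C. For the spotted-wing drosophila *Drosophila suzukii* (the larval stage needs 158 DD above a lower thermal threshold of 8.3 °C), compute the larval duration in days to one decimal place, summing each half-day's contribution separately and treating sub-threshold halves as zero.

28.7 days

Day half: max(0, 18.3 − 8.3) × 0.5 = 10.0 × 0.5 = 5.00 DD.
Night half: max(0, 9.3 − 8.3) × 0.5 = 1.0 × 0.5 = 0.50 DD.
Per 24 h: 5.50 DD/day.
Duration = 158 / 5.50 = 28.727 ≈ 28.7 days.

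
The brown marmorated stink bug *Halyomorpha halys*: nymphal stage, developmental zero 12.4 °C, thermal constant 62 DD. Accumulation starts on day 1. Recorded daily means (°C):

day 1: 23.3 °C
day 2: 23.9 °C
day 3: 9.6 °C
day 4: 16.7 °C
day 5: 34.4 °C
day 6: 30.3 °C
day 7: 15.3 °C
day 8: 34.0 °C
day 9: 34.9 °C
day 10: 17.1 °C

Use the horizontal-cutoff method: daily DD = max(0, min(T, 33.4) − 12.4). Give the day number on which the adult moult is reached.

day 6

Daily DD above 12.4 °C (capped at 21.0): 10.9, 11.5, 0.0, 4.3, 21.0, 17.9, 2.9, 21.0, 21.0, 4.7.
Cumulative: 10.9, 22.4, 22.4, 26.7, 47.7, 65.6, 68.5, 89.5, 110.5, 115.2.
The total first reaches 62 DD on day 6.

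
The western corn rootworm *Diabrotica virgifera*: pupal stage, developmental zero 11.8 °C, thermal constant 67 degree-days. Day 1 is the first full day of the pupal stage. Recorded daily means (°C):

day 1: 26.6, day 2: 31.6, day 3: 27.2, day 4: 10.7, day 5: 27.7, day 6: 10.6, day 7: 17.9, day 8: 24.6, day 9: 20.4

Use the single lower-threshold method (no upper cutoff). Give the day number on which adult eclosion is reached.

Daily DD above 11.8 °C: 14.8, 19.8, 15.4, 0.0, 15.9, 0.0, 6.1, 12.8, 8.6.
Cumulative: 14.8, 34.6, 50.0, 50.0, 65.9, 65.9, 72.0, 84.8, 93.4.
The total first reaches 67 DD on day 7.

day 7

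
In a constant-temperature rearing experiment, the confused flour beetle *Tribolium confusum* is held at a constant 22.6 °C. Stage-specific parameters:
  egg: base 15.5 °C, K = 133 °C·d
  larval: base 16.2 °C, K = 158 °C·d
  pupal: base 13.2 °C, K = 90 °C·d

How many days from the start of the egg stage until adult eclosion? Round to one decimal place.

53.0 days

egg: 133 / (22.6 − 15.5) = 133 / 7.1 = 18.732 d.
larval: 158 / (22.6 − 16.2) = 158 / 6.4 = 24.687 d.
pupal: 90 / (22.6 − 13.2) = 90 / 9.4 = 9.574 d.
Sum = 52.994 ≈ 53.0 days.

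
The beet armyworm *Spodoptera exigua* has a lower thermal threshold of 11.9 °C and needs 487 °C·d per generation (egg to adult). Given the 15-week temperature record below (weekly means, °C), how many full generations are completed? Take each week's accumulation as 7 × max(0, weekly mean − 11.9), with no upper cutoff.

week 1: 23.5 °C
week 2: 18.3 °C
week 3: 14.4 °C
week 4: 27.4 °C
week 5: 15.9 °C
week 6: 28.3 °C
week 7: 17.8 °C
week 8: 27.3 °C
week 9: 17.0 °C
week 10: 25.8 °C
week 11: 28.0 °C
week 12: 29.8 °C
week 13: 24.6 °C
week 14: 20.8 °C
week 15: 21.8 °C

Weekly DD (7 × max(0, T̄ − 11.9)): 81.2, 44.8, 17.5, 108.5, 28.0, 114.8, 41.3, 107.8, 35.7, 97.3, 112.7, 125.3, 88.9, 62.3, 69.3.
Season total = 1135.4 DD.
Complete generations = ⌊1135.4 / 487⌋ = 2.

2 generations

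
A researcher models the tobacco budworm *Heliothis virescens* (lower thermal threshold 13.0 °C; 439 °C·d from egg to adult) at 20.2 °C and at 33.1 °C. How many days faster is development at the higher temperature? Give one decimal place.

At 20.2 °C: 439 / (20.2 − 13.0) = 439 / 7.2 = 60.972 d.
At 33.1 °C: 439 / (33.1 − 13.0) = 439 / 20.1 = 21.841 d.
Difference = |60.972 − 21.841| = 39.131 ≈ 39.1 days.

39.1 days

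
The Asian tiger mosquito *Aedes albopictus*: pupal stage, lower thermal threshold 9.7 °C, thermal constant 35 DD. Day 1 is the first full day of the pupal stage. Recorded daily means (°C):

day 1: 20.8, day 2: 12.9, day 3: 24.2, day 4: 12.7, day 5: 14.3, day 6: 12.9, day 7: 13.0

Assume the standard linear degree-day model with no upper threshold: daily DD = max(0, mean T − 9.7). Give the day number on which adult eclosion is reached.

Daily DD above 9.7 °C: 11.1, 3.2, 14.5, 3.0, 4.6, 3.2, 3.3.
Cumulative: 11.1, 14.3, 28.8, 31.8, 36.4, 39.6, 42.9.
The total first reaches 35 DD on day 5.

day 5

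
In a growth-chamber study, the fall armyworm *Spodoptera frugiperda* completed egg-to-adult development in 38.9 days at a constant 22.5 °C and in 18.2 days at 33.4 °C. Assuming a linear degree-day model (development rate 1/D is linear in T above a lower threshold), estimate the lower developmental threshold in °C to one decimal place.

Equal thermal constants: D₁(T₁ − T_b) = D₂(T₂ − T_b).
38.9·(22.5 − T_b) = 18.2·(33.4 − T_b)
T_b = (38.9·22.5 − 18.2·33.4) / (38.9 − 18.2) = 267.37 / 20.7 = 12.916 °C ≈ 12.9 °C.

12.9 °C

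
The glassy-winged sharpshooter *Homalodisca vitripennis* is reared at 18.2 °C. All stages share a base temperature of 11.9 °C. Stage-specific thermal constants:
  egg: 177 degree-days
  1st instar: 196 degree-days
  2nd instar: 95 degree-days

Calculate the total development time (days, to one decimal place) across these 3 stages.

Daily accumulation at 18.2 °C = 18.2 − 11.9 = 6.3 DD/day.
Total K = 177 + 196 + 95 = 468 DD.
Total duration = 468 / 6.3 = 74.286 ≈ 74.3 days.

74.3 days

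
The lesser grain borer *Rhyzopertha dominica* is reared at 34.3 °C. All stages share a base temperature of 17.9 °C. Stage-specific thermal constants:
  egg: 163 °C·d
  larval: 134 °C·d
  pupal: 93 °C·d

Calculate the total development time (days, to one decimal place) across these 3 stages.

23.8 days

Daily accumulation at 34.3 °C = 34.3 − 17.9 = 16.4 DD/day.
Total K = 163 + 134 + 93 = 390 DD.
Total duration = 390 / 16.4 = 23.780 ≈ 23.8 days.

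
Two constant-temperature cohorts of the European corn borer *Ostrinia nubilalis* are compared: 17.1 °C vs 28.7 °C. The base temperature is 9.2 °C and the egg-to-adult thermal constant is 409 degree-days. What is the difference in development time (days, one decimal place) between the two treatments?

At 17.1 °C: 409 / (17.1 − 9.2) = 409 / 7.9 = 51.772 d.
At 28.7 °C: 409 / (28.7 − 9.2) = 409 / 19.5 = 20.974 d.
Difference = |51.772 − 20.974| = 30.798 ≈ 30.8 days.

30.8 days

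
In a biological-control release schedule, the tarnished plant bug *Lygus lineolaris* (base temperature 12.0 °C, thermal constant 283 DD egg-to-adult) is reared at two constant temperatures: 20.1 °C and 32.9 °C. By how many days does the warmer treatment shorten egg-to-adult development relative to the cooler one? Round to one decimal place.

21.4 days

At 20.1 °C: 283 / (20.1 − 12.0) = 283 / 8.1 = 34.938 d.
At 32.9 °C: 283 / (32.9 − 12.0) = 283 / 20.9 = 13.541 d.
Difference = |34.938 − 13.541| = 21.398 ≈ 21.4 days.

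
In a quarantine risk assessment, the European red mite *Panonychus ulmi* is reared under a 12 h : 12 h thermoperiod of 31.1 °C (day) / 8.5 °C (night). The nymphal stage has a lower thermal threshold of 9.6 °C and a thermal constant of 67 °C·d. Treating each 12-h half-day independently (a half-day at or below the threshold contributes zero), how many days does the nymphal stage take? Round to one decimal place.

Day half: max(0, 31.1 − 9.6) × 0.5 = 21.5 × 0.5 = 10.75 DD.
Night half: max(0, 8.5 − 9.6) × 0.5 = 0.0 × 0.5 = 0.00 DD.
Per 24 h: 10.75 DD/day.
Duration = 67 / 10.75 = 6.233 ≈ 6.2 days.

6.2 days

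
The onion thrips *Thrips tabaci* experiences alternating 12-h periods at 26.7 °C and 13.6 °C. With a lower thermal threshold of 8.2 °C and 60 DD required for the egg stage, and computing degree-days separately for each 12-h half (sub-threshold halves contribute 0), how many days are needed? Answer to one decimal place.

5.0 days

Day half: max(0, 26.7 − 8.2) × 0.5 = 18.5 × 0.5 = 9.25 DD.
Night half: max(0, 13.6 − 8.2) × 0.5 = 5.4 × 0.5 = 2.70 DD.
Per 24 h: 11.95 DD/day.
Duration = 60 / 11.95 = 5.021 ≈ 5.0 days.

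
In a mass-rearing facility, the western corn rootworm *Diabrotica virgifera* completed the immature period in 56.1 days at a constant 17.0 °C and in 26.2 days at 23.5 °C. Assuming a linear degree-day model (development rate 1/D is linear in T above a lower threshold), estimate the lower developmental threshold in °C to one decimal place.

11.3 °C

Linear rate model ⇒ the product D·(T − T_b) is constant across temperatures.
56.1·(17.0 − T_b) = 26.2·(23.5 − T_b)
T_b = (56.1·17.0 − 26.2·23.5) / (56.1 − 26.2) = 338.00 / 29.9 = 11.304 °C ≈ 11.3 °C.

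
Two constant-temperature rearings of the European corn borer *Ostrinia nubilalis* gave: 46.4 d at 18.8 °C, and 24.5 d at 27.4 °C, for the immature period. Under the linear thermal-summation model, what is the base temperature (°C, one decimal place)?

9.2 °C

Linear rate model ⇒ the product D·(T − T_b) is constant across temperatures.
46.4·(18.8 − T_b) = 24.5·(27.4 − T_b)
T_b = (46.4·18.8 − 24.5·27.4) / (46.4 − 24.5) = 201.02 / 21.9 = 9.179 °C ≈ 9.2 °C.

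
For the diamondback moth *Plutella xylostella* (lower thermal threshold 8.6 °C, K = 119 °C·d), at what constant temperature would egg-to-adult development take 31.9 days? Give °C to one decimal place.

12.3 °C

Required daily accumulation = 119 / 31.9 = 3.730 DD/day.
T = T_base + 3.730 = 8.6 + 3.730 = 12.330 ≈ 12.3 °C.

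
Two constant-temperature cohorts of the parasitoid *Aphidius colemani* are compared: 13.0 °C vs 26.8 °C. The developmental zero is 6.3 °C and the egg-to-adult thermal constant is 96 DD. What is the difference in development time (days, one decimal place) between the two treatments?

At 13.0 °C: 96 / (13.0 − 6.3) = 96 / 6.7 = 14.328 d.
At 26.8 °C: 96 / (26.8 − 6.3) = 96 / 20.5 = 4.683 d.
Difference = |14.328 − 4.683| = 9.645 ≈ 9.6 days.

9.6 days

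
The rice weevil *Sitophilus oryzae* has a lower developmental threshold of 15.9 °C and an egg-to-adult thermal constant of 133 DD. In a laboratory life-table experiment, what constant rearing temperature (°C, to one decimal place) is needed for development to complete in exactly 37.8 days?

Required daily accumulation = 133 / 37.8 = 3.519 DD/day.
T = T_base + 3.519 = 15.9 + 3.519 = 19.419 ≈ 19.4 °C.

19.4 °C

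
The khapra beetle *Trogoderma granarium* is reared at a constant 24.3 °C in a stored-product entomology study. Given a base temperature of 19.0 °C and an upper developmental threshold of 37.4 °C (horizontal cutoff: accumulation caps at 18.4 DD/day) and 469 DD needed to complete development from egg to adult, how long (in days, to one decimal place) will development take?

Daily accumulation = 24.3 − 19.0 = 5.3 DD/day.
Duration = 469 / 5.3 = 88.491 ≈ 88.5 days.

88.5 days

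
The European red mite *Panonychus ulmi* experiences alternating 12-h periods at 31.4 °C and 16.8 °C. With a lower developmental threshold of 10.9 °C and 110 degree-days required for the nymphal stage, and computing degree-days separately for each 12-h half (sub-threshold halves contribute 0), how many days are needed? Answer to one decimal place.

8.3 days

Day half: max(0, 31.4 − 10.9) × 0.5 = 20.5 × 0.5 = 10.25 DD.
Night half: max(0, 16.8 − 10.9) × 0.5 = 5.9 × 0.5 = 2.95 DD.
Per 24 h: 13.20 DD/day.
Duration = 110 / 13.20 = 8.333 ≈ 8.3 days.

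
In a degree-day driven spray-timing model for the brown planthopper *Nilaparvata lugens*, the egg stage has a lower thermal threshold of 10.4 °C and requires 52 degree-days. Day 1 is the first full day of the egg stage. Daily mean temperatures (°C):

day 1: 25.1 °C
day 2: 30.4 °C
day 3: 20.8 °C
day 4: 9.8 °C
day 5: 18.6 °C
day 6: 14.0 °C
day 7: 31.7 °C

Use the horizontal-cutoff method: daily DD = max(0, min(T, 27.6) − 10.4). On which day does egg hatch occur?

Daily DD above 10.4 °C (capped at 17.2): 14.7, 17.2, 10.4, 0.0, 8.2, 3.6, 17.2.
Cumulative: 14.7, 31.9, 42.3, 42.3, 50.5, 54.1, 71.3.
The total first reaches 52 DD on day 6.

day 6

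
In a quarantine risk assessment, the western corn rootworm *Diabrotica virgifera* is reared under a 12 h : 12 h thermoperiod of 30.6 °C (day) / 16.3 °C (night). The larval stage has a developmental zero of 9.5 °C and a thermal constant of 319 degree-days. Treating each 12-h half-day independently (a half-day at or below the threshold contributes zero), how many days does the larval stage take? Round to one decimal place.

Day half: max(0, 30.6 − 9.5) × 0.5 = 21.1 × 0.5 = 10.55 DD.
Night half: max(0, 16.3 − 9.5) × 0.5 = 6.8 × 0.5 = 3.40 DD.
Per 24 h: 13.95 DD/day.
Duration = 319 / 13.95 = 22.867 ≈ 22.9 days.

22.9 days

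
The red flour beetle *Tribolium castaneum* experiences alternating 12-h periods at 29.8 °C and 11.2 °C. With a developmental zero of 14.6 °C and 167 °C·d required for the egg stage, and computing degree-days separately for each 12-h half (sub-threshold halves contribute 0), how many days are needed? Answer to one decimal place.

Day half: max(0, 29.8 − 14.6) × 0.5 = 15.2 × 0.5 = 7.60 DD.
Night half: max(0, 11.2 − 14.6) × 0.5 = 0.0 × 0.5 = 0.00 DD.
Per 24 h: 7.60 DD/day.
Duration = 167 / 7.60 = 21.974 ≈ 22.0 days.

22.0 days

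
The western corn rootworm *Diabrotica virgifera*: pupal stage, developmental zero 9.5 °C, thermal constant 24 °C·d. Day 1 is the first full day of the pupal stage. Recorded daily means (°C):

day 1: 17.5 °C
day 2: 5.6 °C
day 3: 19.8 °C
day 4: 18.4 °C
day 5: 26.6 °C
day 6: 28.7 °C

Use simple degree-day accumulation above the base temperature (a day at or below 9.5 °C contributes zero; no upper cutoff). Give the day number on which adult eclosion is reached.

Daily DD above 9.5 °C: 8.0, 0.0, 10.3, 8.9, 17.1, 19.2.
Cumulative: 8.0, 8.0, 18.3, 27.2, 44.3, 63.5.
The total first reaches 24 DD on day 4.

day 4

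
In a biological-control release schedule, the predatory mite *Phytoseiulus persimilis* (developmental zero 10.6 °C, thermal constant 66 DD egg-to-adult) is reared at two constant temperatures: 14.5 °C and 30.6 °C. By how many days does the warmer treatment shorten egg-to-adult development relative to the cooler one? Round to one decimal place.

At 14.5 °C: 66 / (14.5 − 10.6) = 66 / 3.9 = 16.923 d.
At 30.6 °C: 66 / (30.6 − 10.6) = 66 / 20.0 = 3.300 d.
Difference = |16.923 − 3.300| = 13.623 ≈ 13.6 days.

13.6 days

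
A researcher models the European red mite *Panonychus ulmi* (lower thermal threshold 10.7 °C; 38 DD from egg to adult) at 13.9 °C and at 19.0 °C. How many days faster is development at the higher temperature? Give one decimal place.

7.3 days

At 13.9 °C: 38 / (13.9 − 10.7) = 38 / 3.2 = 11.875 d.
At 19.0 °C: 38 / (19.0 − 10.7) = 38 / 8.3 = 4.578 d.
Difference = |11.875 − 4.578| = 7.297 ≈ 7.3 days.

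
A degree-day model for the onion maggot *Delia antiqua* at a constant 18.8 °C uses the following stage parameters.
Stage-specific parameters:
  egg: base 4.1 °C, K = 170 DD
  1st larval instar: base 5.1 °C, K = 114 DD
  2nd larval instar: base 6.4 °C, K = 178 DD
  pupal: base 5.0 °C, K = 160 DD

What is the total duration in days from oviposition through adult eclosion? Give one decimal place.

45.8 days

egg: 170 / (18.8 − 4.1) = 170 / 14.7 = 11.565 d.
1st larval instar: 114 / (18.8 − 5.1) = 114 / 13.7 = 8.321 d.
2nd larval instar: 178 / (18.8 − 6.4) = 178 / 12.4 = 14.355 d.
pupal: 160 / (18.8 − 5.0) = 160 / 13.8 = 11.594 d.
Sum = 45.835 ≈ 45.8 days.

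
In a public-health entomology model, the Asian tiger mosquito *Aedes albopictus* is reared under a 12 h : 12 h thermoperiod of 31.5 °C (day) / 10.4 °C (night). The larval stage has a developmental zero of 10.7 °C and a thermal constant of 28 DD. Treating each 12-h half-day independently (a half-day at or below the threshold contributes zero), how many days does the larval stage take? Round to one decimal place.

Day half: max(0, 31.5 − 10.7) × 0.5 = 20.8 × 0.5 = 10.40 DD.
Night half: max(0, 10.4 − 10.7) × 0.5 = 0.0 × 0.5 = 0.00 DD.
Per 24 h: 10.40 DD/day.
Duration = 28 / 10.40 = 2.692 ≈ 2.7 days.

2.7 days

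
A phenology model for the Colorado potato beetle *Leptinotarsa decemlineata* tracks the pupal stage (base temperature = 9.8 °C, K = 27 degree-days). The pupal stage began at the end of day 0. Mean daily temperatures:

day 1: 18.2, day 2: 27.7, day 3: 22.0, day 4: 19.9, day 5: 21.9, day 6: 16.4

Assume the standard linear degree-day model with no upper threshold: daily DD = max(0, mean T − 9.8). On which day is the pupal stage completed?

day 3

Daily DD above 9.8 °C: 8.4, 17.9, 12.2, 10.1, 12.1, 6.6.
Cumulative: 8.4, 26.3, 38.5, 48.6, 60.7, 67.3.
The total first reaches 27 DD on day 3.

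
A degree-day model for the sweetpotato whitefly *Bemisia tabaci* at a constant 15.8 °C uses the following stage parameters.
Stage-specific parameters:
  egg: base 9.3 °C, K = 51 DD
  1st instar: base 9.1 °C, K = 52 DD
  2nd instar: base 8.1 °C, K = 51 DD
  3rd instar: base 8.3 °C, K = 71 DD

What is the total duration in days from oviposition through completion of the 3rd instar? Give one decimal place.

egg: 51 / (15.8 − 9.3) = 51 / 6.5 = 7.846 d.
1st instar: 52 / (15.8 − 9.1) = 52 / 6.7 = 7.761 d.
2nd instar: 51 / (15.8 − 8.1) = 51 / 7.7 = 6.623 d.
3rd instar: 71 / (15.8 − 8.3) = 71 / 7.5 = 9.467 d.
Sum = 31.697 ≈ 31.7 days.

31.7 days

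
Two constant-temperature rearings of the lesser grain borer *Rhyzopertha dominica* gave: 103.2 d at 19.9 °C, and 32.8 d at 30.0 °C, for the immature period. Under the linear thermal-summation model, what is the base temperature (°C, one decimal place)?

Under the model K = D·(T − T_b), so D₁·(T₁ − T_b) = D₂·(T₂ − T_b).
103.2·(19.9 − T_b) = 32.8·(30.0 − T_b)
T_b = (103.2·19.9 − 32.8·30.0) / (103.2 − 32.8) = 1069.68 / 70.4 = 15.194 °C ≈ 15.2 °C.

15.2 °C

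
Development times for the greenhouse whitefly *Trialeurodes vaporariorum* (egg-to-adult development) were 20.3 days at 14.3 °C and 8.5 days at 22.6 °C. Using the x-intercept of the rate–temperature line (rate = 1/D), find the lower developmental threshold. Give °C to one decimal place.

Equal thermal constants: D₁(T₁ − T_b) = D₂(T₂ − T_b).
20.3·(14.3 − T_b) = 8.5·(22.6 − T_b)
T_b = (20.3·14.3 − 8.5·22.6) / (20.3 − 8.5) = 98.19 / 11.8 = 8.321 °C ≈ 8.3 °C.

8.3 °C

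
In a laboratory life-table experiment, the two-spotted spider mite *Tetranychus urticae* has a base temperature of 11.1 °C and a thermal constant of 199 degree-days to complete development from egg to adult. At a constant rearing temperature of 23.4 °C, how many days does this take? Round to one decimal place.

Daily accumulation = 23.4 − 11.1 = 12.3 DD/day.
Duration = 199 / 12.3 = 16.179 ≈ 16.2 days.

16.2 days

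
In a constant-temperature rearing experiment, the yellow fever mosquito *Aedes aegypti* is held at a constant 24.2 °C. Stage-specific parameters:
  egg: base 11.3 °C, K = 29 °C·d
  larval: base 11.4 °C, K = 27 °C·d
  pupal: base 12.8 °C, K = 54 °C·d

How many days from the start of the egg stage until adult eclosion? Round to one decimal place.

9.1 days

egg: 29 / (24.2 − 11.3) = 29 / 12.9 = 2.248 d.
larval: 27 / (24.2 − 11.4) = 27 / 12.8 = 2.109 d.
pupal: 54 / (24.2 − 12.8) = 54 / 11.4 = 4.737 d.
Sum = 9.094 ≈ 9.1 days.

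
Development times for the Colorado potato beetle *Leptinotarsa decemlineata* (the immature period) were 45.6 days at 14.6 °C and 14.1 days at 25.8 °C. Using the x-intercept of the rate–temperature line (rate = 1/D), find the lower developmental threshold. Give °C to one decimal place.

Under the model K = D·(T − T_b), so D₁·(T₁ − T_b) = D₂·(T₂ − T_b).
45.6·(14.6 − T_b) = 14.1·(25.8 − T_b)
T_b = (45.6·14.6 − 14.1·25.8) / (45.6 − 14.1) = 301.98 / 31.5 = 9.587 °C ≈ 9.6 °C.

9.6 °C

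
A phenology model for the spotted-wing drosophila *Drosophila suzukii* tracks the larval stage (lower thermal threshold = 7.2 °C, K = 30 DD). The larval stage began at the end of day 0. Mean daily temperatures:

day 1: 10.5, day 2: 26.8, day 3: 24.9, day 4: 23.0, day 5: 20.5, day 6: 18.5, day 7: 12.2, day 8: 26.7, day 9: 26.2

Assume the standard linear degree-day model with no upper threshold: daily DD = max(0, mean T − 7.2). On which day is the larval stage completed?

day 3

Daily DD above 7.2 °C: 3.3, 19.6, 17.7, 15.8, 13.3, 11.3, 5.0, 19.5, 19.0.
Cumulative: 3.3, 22.9, 40.6, 56.4, 69.7, 81.0, 86.0, 105.5, 124.5.
The total first reaches 30 DD on day 3.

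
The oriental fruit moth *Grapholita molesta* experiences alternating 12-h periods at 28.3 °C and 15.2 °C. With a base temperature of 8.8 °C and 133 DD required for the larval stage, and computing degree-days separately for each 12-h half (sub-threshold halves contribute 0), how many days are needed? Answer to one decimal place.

Day half: max(0, 28.3 − 8.8) × 0.5 = 19.5 × 0.5 = 9.75 DD.
Night half: max(0, 15.2 − 8.8) × 0.5 = 6.4 × 0.5 = 3.20 DD.
Per 24 h: 12.95 DD/day.
Duration = 133 / 12.95 = 10.270 ≈ 10.3 days.

10.3 days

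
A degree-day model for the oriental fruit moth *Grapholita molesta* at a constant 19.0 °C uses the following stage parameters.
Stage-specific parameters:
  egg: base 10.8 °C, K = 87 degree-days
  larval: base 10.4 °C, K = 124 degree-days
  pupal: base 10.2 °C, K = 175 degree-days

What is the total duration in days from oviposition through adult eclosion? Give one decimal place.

44.9 days

egg: 87 / (19.0 − 10.8) = 87 / 8.2 = 10.610 d.
larval: 124 / (19.0 − 10.4) = 124 / 8.6 = 14.419 d.
pupal: 175 / (19.0 − 10.2) = 175 / 8.8 = 19.886 d.
Sum = 44.915 ≈ 44.9 days.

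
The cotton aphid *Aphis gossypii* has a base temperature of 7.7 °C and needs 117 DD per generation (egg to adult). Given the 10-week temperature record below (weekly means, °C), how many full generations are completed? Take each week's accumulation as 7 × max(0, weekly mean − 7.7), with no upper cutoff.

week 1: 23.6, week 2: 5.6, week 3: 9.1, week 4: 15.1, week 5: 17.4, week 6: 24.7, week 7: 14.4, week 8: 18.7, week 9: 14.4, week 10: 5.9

4 generations

Weekly DD (7 × max(0, T̄ − 7.7)): 111.3, 0.0, 9.8, 51.8, 67.9, 119.0, 46.9, 77.0, 46.9, 0.0.
Season total = 530.6 DD.
Complete generations = ⌊530.6 / 117⌋ = 4.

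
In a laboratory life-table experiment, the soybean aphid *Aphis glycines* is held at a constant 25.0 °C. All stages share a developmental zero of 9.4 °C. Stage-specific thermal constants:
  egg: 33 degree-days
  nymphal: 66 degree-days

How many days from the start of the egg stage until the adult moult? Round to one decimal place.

6.3 days

Daily accumulation at 25.0 °C = 25.0 − 9.4 = 15.6 DD/day.
Total K = 33 + 66 = 99 DD.
Total duration = 99 / 15.6 = 6.346 ≈ 6.3 days.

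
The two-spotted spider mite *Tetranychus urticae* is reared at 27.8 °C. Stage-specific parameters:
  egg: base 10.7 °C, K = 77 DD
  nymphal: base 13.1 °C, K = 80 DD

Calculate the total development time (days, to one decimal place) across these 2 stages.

egg: 77 / (27.8 − 10.7) = 77 / 17.1 = 4.503 d.
nymphal: 80 / (27.8 − 13.1) = 80 / 14.7 = 5.442 d.
Sum = 9.945 ≈ 9.9 days.

9.9 days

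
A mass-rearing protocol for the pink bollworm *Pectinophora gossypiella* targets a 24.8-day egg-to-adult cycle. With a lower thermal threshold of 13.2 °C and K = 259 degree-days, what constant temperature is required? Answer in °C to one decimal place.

23.6 °C

Required daily accumulation = 259 / 24.8 = 10.444 DD/day.
T = T_base + 10.444 = 13.2 + 10.444 = 23.644 ≈ 23.6 °C.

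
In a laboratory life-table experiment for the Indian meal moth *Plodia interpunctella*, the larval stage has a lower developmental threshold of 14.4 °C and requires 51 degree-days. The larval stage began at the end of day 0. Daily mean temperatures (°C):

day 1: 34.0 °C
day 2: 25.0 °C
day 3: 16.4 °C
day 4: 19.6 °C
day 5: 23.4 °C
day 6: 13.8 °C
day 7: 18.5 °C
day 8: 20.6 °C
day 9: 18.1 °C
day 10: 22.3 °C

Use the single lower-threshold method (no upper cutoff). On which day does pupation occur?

Daily DD above 14.4 °C: 19.6, 10.6, 2.0, 5.2, 9.0, 0.0, 4.1, 6.2, 3.7, 7.9.
Cumulative: 19.6, 30.2, 32.2, 37.4, 46.4, 46.4, 50.5, 56.7, 60.4, 68.3.
The total first reaches 51 DD on day 8.

day 8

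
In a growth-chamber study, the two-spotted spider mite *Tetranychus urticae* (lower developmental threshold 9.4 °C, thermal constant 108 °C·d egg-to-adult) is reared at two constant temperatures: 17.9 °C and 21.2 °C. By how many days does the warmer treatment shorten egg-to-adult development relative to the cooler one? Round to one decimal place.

At 17.9 °C: 108 / (17.9 − 9.4) = 108 / 8.5 = 12.706 d.
At 21.2 °C: 108 / (21.2 − 9.4) = 108 / 11.8 = 9.153 d.
Difference = |12.706 − 9.153| = 3.553 ≈ 3.6 days.

3.6 days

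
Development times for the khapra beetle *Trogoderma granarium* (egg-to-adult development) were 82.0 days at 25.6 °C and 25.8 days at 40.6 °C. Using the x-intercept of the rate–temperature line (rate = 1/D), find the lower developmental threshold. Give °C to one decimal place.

Linear rate model ⇒ the product D·(T − T_b) is constant across temperatures.
82.0·(25.6 − T_b) = 25.8·(40.6 − T_b)
T_b = (82.0·25.6 − 25.8·40.6) / (82.0 − 25.8) = 1051.72 / 56.2 = 18.714 °C ≈ 18.7 °C.

18.7 °C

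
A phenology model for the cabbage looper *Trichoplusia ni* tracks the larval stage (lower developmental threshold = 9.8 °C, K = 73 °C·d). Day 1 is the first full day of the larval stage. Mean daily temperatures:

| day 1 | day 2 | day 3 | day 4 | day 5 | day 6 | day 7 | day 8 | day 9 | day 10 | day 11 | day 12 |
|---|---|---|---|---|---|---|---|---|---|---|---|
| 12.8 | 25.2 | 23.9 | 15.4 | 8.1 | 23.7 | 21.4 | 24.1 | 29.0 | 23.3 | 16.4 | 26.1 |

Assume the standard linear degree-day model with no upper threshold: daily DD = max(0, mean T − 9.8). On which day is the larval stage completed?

Daily DD above 9.8 °C: 3.0, 15.4, 14.1, 5.6, 0.0, 13.9, 11.6, 14.3, 19.2, 13.5, 6.6, 16.3.
Cumulative: 3.0, 18.4, 32.5, 38.1, 38.1, 52.0, 63.6, 77.9, 97.1, 110.6, 117.2, 133.5.
The total first reaches 73 DD on day 8.

day 8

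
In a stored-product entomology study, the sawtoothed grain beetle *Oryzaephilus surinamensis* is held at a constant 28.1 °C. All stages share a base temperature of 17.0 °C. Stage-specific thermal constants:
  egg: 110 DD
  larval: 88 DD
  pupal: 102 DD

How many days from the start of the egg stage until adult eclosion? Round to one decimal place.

27.0 days

Daily accumulation at 28.1 °C = 28.1 − 17.0 = 11.1 DD/day.
Total K = 110 + 88 + 102 = 300 DD.
Total duration = 300 / 11.1 = 27.027 ≈ 27.0 days.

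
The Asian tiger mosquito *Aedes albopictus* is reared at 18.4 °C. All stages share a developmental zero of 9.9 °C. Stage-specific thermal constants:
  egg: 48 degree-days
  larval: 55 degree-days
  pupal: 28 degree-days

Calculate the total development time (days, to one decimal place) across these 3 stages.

Daily accumulation at 18.4 °C = 18.4 − 9.9 = 8.5 DD/day.
Total K = 48 + 55 + 28 = 131 DD.
Total duration = 131 / 8.5 = 15.412 ≈ 15.4 days.

15.4 days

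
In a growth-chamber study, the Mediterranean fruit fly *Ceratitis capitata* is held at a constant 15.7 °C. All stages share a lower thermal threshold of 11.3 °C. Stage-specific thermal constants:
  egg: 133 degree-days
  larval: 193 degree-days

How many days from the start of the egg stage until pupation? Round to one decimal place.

74.1 days

Daily accumulation at 15.7 °C = 15.7 − 11.3 = 4.4 DD/day.
Total K = 133 + 193 = 326 DD.
Total duration = 326 / 4.4 = 74.091 ≈ 74.1 days.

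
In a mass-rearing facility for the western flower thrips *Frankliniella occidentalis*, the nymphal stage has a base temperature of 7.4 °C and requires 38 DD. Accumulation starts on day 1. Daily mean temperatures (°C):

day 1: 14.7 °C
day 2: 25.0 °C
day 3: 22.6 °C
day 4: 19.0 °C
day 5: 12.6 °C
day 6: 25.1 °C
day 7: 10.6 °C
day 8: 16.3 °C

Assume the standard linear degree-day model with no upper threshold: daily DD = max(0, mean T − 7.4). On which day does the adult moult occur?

day 3

Daily DD above 7.4 °C: 7.3, 17.6, 15.2, 11.6, 5.2, 17.7, 3.2, 8.9.
Cumulative: 7.3, 24.9, 40.1, 51.7, 56.9, 74.6, 77.8, 86.7.
The total first reaches 38 DD on day 3.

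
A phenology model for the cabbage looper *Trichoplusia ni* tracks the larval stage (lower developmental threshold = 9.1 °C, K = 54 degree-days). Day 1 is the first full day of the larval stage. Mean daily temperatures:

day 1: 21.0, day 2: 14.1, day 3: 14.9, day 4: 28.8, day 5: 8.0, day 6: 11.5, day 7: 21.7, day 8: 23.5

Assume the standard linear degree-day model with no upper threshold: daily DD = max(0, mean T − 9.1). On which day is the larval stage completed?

day 7

Daily DD above 9.1 °C: 11.9, 5.0, 5.8, 19.7, 0.0, 2.4, 12.6, 14.4.
Cumulative: 11.9, 16.9, 22.7, 42.4, 42.4, 44.8, 57.4, 71.8.
The total first reaches 54 DD on day 7.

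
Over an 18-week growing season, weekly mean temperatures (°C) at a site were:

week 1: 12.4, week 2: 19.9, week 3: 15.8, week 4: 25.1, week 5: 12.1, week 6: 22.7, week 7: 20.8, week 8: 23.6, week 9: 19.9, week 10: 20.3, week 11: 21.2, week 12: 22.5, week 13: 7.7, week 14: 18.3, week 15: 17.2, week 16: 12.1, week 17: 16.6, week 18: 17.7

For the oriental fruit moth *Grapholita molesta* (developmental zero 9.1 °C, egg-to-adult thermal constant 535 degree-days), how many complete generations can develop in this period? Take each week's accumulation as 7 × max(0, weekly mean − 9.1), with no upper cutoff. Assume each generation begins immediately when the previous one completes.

Weekly DD (7 × max(0, T̄ − 9.1)): 23.1, 75.6, 46.9, 112.0, 21.0, 95.2, 81.9, 101.5, 75.6, 78.4, 84.7, 93.8, 0.0, 64.4, 56.7, 21.0, 52.5, 60.2.
Season total = 1144.5 DD.
Complete generations = ⌊1144.5 / 535⌋ = 2.

2 generations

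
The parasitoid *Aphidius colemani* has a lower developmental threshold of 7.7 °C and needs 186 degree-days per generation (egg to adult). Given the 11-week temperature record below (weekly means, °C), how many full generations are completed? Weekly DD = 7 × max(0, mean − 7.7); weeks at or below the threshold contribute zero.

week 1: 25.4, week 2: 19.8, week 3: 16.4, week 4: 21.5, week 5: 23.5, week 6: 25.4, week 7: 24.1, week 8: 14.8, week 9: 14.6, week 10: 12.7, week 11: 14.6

Weekly DD (7 × max(0, T̄ − 7.7)): 123.9, 84.7, 60.9, 96.6, 110.6, 123.9, 114.8, 49.7, 48.3, 35.0, 48.3.
Season total = 896.7 DD.
Complete generations = ⌊896.7 / 186⌋ = 4.

4 generations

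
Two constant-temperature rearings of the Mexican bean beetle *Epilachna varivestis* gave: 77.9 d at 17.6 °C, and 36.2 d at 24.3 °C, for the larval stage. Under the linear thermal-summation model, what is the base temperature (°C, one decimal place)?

11.8 °C

Equal thermal constants: D₁(T₁ − T_b) = D₂(T₂ − T_b).
77.9·(17.6 − T_b) = 36.2·(24.3 − T_b)
T_b = (77.9·17.6 − 36.2·24.3) / (77.9 − 36.2) = 491.38 / 41.7 = 11.784 °C ≈ 11.8 °C.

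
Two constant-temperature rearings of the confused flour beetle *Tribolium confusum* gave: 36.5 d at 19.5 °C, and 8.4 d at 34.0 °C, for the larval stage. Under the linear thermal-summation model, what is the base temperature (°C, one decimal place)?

Equal thermal constants: D₁(T₁ − T_b) = D₂(T₂ − T_b).
36.5·(19.5 − T_b) = 8.4·(34.0 − T_b)
T_b = (36.5·19.5 − 8.4·34.0) / (36.5 − 8.4) = 426.15 / 28.1 = 15.165 °C ≈ 15.2 °C.

15.2 °C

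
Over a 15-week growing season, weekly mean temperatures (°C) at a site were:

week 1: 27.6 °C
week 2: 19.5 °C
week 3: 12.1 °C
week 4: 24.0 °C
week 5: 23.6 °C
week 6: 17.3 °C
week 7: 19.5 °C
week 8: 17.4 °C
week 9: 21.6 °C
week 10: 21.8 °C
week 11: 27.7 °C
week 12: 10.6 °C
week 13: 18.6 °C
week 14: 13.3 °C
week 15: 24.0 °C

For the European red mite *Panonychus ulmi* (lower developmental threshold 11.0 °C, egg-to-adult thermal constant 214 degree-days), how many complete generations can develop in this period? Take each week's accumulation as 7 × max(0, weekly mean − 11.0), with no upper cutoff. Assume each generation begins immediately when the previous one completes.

Weekly DD (7 × max(0, T̄ − 11.0)): 116.2, 59.5, 7.7, 91.0, 88.2, 44.1, 59.5, 44.8, 74.2, 75.6, 116.9, 0.0, 53.2, 16.1, 91.0.
Season total = 938.0 DD.
Complete generations = ⌊938.0 / 214⌋ = 4.

4 generations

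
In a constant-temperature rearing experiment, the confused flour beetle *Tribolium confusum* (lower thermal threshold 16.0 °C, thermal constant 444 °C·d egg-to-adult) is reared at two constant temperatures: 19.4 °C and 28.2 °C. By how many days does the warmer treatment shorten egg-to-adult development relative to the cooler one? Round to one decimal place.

At 19.4 °C: 444 / (19.4 − 16.0) = 444 / 3.4 = 130.588 d.
At 28.2 °C: 444 / (28.2 − 16.0) = 444 / 12.2 = 36.393 d.
Difference = |130.588 − 36.393| = 94.195 ≈ 94.2 days.

94.2 days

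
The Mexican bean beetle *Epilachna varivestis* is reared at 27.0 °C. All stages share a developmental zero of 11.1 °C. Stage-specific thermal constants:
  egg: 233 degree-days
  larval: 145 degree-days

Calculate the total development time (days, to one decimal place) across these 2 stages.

Daily accumulation at 27.0 °C = 27.0 − 11.1 = 15.9 DD/day.
Total K = 233 + 145 = 378 DD.
Total duration = 378 / 15.9 = 23.774 ≈ 23.8 days.

23.8 days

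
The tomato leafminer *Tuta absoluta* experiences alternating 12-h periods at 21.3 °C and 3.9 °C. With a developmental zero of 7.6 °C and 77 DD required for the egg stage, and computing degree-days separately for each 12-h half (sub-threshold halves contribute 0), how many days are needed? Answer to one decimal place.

Day half: max(0, 21.3 − 7.6) × 0.5 = 13.7 × 0.5 = 6.85 DD.
Night half: max(0, 3.9 − 7.6) × 0.5 = 0.0 × 0.5 = 0.00 DD.
Per 24 h: 6.85 DD/day.
Duration = 77 / 6.85 = 11.241 ≈ 11.2 days.

11.2 days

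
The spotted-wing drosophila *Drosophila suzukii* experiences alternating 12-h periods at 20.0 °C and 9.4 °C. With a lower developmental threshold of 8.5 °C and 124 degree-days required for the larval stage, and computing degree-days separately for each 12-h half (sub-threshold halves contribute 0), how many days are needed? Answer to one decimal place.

20.0 days

Day half: max(0, 20.0 − 8.5) × 0.5 = 11.5 × 0.5 = 5.75 DD.
Night half: max(0, 9.4 − 8.5) × 0.5 = 0.9 × 0.5 = 0.45 DD.
Per 24 h: 6.20 DD/day.
Duration = 124 / 6.20 = 20.000 ≈ 20.0 days.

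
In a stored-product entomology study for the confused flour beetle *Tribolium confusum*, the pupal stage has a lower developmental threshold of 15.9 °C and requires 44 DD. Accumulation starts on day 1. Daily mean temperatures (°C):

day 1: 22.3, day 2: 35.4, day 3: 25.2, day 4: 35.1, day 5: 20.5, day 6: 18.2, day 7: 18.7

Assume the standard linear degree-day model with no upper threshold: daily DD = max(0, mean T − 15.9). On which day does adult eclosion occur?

Daily DD above 15.9 °C: 6.4, 19.5, 9.3, 19.2, 4.6, 2.3, 2.8.
Cumulative: 6.4, 25.9, 35.2, 54.4, 59.0, 61.3, 64.1.
The total first reaches 44 DD on day 4.

day 4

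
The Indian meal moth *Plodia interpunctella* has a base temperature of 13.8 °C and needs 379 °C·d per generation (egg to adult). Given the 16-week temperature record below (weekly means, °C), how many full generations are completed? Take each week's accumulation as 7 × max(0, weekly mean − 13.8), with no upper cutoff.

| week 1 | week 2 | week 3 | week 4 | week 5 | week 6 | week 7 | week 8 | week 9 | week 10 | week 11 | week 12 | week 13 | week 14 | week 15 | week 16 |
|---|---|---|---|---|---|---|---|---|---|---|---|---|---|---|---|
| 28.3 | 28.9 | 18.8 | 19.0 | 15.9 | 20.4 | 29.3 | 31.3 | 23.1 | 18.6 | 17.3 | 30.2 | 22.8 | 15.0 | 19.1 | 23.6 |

2 generations

Weekly DD (7 × max(0, T̄ − 13.8)): 101.5, 105.7, 35.0, 36.4, 14.7, 46.2, 108.5, 122.5, 65.1, 33.6, 24.5, 114.8, 63.0, 8.4, 37.1, 68.6.
Season total = 985.6 DD.
Complete generations = ⌊985.6 / 379⌋ = 2.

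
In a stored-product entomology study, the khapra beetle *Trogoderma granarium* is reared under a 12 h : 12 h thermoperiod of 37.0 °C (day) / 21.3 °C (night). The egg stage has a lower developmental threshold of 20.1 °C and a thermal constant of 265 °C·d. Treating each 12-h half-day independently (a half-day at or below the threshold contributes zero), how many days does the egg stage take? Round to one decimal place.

Day half: max(0, 37.0 − 20.1) × 0.5 = 16.9 × 0.5 = 8.45 DD.
Night half: max(0, 21.3 − 20.1) × 0.5 = 1.2 × 0.5 = 0.60 DD.
Per 24 h: 9.05 DD/day.
Duration = 265 / 9.05 = 29.282 ≈ 29.3 days.

29.3 days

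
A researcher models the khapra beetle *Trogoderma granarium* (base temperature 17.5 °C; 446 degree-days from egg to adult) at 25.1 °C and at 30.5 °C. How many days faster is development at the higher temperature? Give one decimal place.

24.4 days

At 25.1 °C: 446 / (25.1 − 17.5) = 446 / 7.6 = 58.684 d.
At 30.5 °C: 446 / (30.5 − 17.5) = 446 / 13.0 = 34.308 d.
Difference = |58.684 − 34.308| = 24.377 ≈ 24.4 days.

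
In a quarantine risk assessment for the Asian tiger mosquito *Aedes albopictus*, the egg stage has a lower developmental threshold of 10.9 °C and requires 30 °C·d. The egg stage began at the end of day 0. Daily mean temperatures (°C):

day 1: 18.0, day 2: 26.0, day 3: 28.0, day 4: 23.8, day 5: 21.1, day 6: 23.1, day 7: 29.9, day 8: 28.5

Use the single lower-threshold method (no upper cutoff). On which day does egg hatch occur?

day 3

Daily DD above 10.9 °C: 7.1, 15.1, 17.1, 12.9, 10.2, 12.2, 19.0, 17.6.
Cumulative: 7.1, 22.2, 39.3, 52.2, 62.4, 74.6, 93.6, 111.2.
The total first reaches 30 DD on day 3.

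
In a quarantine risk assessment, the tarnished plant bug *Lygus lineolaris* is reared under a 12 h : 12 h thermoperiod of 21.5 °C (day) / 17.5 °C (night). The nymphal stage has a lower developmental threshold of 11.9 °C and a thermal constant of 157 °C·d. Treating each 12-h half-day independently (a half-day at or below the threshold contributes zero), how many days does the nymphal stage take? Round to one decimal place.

20.7 days

Day half: max(0, 21.5 − 11.9) × 0.5 = 9.6 × 0.5 = 4.80 DD.
Night half: max(0, 17.5 − 11.9) × 0.5 = 5.6 × 0.5 = 2.80 DD.
Per 24 h: 7.60 DD/day.
Duration = 157 / 7.60 = 20.658 ≈ 20.7 days.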